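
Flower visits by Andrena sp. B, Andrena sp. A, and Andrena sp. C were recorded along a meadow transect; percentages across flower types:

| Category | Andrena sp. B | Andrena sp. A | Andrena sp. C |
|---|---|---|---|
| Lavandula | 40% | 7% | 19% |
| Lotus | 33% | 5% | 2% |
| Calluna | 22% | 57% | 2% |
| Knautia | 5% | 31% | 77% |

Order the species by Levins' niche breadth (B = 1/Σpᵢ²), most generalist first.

Andrena sp. B > Andrena sp. A > Andrena sp. C

Convert percentages to proportions (divide by 100).
Σp_Bᵢ² = 0.40² + 0.33² + 0.22² + 0.05² = 0.1600 + 0.1089 + 0.0484 + 0.0025 = 0.3198
B_B = 1 / 0.3198 = 3.1270
Σp_Aᵢ² = 0.07² + 0.05² + 0.57² + 0.31² = 0.0049 + 0.0025 + 0.3249 + 0.0961 = 0.4284
B_A = 1 / 0.4284 = 2.3343
Σp_Cᵢ² = 0.19² + 0.02² + 0.02² + 0.77² = 0.0361 + 0.0004 + 0.0004 + 0.5929 = 0.6298
B_C = 1 / 0.6298 = 1.5878
Ranking by B (broadest → narrowest): Andrena sp. B (3.13) > Andrena sp. A (2.33) > Andrena sp. C (1.59)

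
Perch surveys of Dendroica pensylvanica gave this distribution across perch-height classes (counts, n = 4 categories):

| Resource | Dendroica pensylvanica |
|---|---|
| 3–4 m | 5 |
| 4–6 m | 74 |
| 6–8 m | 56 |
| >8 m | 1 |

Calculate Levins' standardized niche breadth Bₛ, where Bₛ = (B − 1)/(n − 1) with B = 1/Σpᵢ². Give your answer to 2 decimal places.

Proportions for Dendroica pensylvanica (n=136): 5/136=0.0368, 74/136=0.5441, 56/136=0.4118, 1/136=0.0074
Σpᵢ² = 0.0368² + 0.5441² + 0.4118² + 0.0074² = 0.001354 + 0.296045 + 0.169579 + 0.000055 = 0.467033
B = 1 / 0.467033 = 2.1412
Bₛ = (B − 1)/(n − 1) = (2.1412 − 1)/(4 − 1) = 1.1412/3 = 0.3804

0.38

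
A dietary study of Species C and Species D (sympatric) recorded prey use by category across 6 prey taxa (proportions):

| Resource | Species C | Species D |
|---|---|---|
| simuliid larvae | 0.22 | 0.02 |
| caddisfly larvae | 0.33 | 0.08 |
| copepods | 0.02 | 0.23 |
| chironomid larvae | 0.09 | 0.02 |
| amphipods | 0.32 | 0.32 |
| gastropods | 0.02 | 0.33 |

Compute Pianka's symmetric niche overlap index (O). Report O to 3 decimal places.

Σ p₁ᵢp₂ᵢ = 0.0044 + 0.0264 + 0.0046 + 0.0018 + 0.1024 + 0.0066 = 0.1462
Σp_1ᵢ² = 0.22² + 0.33² + 0.02² + 0.09² + 0.32² + 0.02² = 0.0484 + 0.1089 + 0.0004 + 0.0081 + 0.1024 + 0.0004 = 0.2686
Σp_2ᵢ² = 0.02² + 0.08² + 0.23² + 0.02² + 0.32² + 0.33² = 0.0004 + 0.0064 + 0.0529 + 0.0004 + 0.1024 + 0.1089 = 0.2714
O = 0.1462 / √(0.2686 × 0.2714) = 0.1462 / 0.269996 = 0.54149

0.541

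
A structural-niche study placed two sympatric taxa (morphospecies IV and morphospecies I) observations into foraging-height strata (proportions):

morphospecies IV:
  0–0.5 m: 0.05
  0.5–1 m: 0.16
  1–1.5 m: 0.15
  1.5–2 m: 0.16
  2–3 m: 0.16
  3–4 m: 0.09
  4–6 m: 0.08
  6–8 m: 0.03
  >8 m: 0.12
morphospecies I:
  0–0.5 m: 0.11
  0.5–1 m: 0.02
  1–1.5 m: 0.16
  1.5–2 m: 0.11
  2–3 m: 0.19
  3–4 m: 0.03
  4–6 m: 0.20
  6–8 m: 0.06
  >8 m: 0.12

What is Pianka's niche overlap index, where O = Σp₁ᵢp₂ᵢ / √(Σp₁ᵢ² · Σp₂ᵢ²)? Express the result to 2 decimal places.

0.84

Σ p₁ᵢp₂ᵢ = 0.0055 + 0.0032 + 0.0240 + 0.0176 + 0.0304 + 0.0027 + 0.0160 + 0.0018 + 0.0144 = 0.1156
Σp_1ᵢ² = 0.05² + 0.16² + 0.15² + 0.16² + 0.16² + 0.09² + 0.08² + 0.03² + 0.12² = 0.0025 + 0.0256 + 0.0225 + 0.0256 + 0.0256 + 0.0081 + 0.0064 + 0.0009 + 0.0144 = 0.1316
Σp_2ᵢ² = 0.11² + 0.02² + 0.16² + 0.11² + 0.19² + 0.03² + 0.20² + 0.06² + 0.12² = 0.0121 + 0.0004 + 0.0256 + 0.0121 + 0.0361 + 0.0009 + 0.0400 + 0.0036 + 0.0144 = 0.1452
O = 0.1156 / √(0.1316 × 0.1452) = 0.1156 / 0.13823 = 0.8363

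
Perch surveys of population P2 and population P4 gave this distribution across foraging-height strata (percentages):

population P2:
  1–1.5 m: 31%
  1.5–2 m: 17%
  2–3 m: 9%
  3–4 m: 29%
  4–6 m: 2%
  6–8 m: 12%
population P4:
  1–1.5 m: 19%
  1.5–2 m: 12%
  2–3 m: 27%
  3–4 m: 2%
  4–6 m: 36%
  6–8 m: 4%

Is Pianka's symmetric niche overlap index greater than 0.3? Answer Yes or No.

Yes

Convert percentages to proportions (divide by 100).
Σ p₁ᵢp₂ᵢ = 0.0589 + 0.0204 + 0.0243 + 0.0058 + 0.0072 + 0.0048 = 0.1214
Σp_1ᵢ² = 0.31² + 0.17² + 0.09² + 0.29² + 0.02² + 0.12² = 0.0961 + 0.0289 + 0.0081 + 0.0841 + 0.0004 + 0.0144 = 0.2320
Σp_2ᵢ² = 0.19² + 0.12² + 0.27² + 0.02² + 0.36² + 0.04² = 0.0361 + 0.0144 + 0.0729 + 0.0004 + 0.1296 + 0.0016 = 0.2550
O = 0.1214 / √(0.2320 × 0.2550) = 0.1214 / 0.24323 = 0.4991
O = 0.4991 > 0.3 → Yes.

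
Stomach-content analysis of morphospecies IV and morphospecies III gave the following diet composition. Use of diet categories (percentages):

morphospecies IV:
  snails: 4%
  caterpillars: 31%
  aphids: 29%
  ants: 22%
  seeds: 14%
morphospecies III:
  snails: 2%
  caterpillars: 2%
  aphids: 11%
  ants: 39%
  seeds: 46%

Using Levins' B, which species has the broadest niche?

Convert percentages to proportions (divide by 100).
Σp_IVᵢ² = 0.04² + 0.31² + 0.29² + 0.22² + 0.14² = 0.0016 + 0.0961 + 0.0841 + 0.0484 + 0.0196 = 0.2498
B_IV = 1 / 0.2498 = 4.0032
Σp_IIIᵢ² = 0.02² + 0.02² + 0.11² + 0.39² + 0.46² = 0.0004 + 0.0004 + 0.0121 + 0.1521 + 0.2116 = 0.3766
B_III = 1 / 0.3766 = 2.6553
Highest B → broadest niche (most generalist): morphospecies IV (B = 4.00).

morphospecies IV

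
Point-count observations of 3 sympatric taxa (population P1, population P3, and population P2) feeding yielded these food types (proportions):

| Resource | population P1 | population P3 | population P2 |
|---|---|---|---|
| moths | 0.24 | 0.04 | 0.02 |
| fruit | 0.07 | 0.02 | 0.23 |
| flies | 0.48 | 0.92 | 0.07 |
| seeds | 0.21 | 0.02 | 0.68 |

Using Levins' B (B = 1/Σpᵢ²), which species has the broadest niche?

Σp_P1ᵢ² = 0.24² + 0.07² + 0.48² + 0.21² = 0.0576 + 0.0049 + 0.2304 + 0.0441 = 0.3370
B_P1 = 1 / 0.3370 = 2.9674
Σp_P3ᵢ² = 0.04² + 0.02² + 0.92² + 0.02² = 0.0016 + 0.0004 + 0.8464 + 0.0004 = 0.8488
B_P3 = 1 / 0.8488 = 1.1781
Σp_P2ᵢ² = 0.02² + 0.23² + 0.07² + 0.68² = 0.0004 + 0.0529 + 0.0049 + 0.4624 = 0.5206
B_P2 = 1 / 0.5206 = 1.9209
Highest B → broadest niche (most generalist): population P1 (B = 2.97).

population P1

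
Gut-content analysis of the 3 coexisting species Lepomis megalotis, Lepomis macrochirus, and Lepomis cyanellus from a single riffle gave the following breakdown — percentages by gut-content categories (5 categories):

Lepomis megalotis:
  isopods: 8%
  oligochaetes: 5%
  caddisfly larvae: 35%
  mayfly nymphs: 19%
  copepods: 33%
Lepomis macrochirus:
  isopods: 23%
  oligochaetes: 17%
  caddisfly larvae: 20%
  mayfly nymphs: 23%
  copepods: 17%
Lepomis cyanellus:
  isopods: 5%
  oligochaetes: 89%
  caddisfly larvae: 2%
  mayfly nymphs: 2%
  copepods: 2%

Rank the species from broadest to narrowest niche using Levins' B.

Convert percentages to proportions (divide by 100).
Σp_megaᵢ² = 0.08² + 0.05² + 0.35² + 0.19² + 0.33² = 0.0064 + 0.0025 + 0.1225 + 0.0361 + 0.1089 = 0.2764
B_mega = 1 / 0.2764 = 3.6179
Σp_macrᵢ² = 0.23² + 0.17² + 0.20² + 0.23² + 0.17² = 0.0529 + 0.0289 + 0.0400 + 0.0529 + 0.0289 = 0.2036
B_macr = 1 / 0.2036 = 4.9116
Σp_cyanᵢ² = 0.05² + 0.89² + 0.02² + 0.02² + 0.02² = 0.0025 + 0.7921 + 0.0004 + 0.0004 + 0.0004 = 0.7958
B_cyan = 1 / 0.7958 = 1.2566
Ranking by B (broadest → narrowest): Lepomis macrochirus (4.91) > Lepomis megalotis (3.62) > Lepomis cyanellus (1.26)

Lepomis macrochirus > Lepomis megalotis > Lepomis cyanellus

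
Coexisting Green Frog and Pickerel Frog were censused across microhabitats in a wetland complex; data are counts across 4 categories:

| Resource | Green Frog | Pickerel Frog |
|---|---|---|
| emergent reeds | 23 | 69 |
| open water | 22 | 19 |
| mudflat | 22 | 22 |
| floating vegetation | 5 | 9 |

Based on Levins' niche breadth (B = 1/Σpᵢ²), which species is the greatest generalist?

Green Frog

Proportions for Green Frog (n=72): 23/72=0.3194, 22/72=0.3056, 22/72=0.3056, 5/72=0.0694
Proportions for Pickerel Frog (n=119): 69/119=0.5798, 19/119=0.1597, 22/119=0.1849, 9/119=0.0756
Σp_Greeᵢ² = 0.3194² + 0.3056² + 0.3056² + 0.0694² = 0.102016 + 0.093391 + 0.093391 + 0.004816 = 0.293614
B_Gree = 1 / 0.293614 = 3.4058
Σp_Pickᵢ² = 0.5798² + 0.1597² + 0.1849² + 0.0756² = 0.336168 + 0.025504 + 0.034188 + 0.005715 = 0.401575
B_Pick = 1 / 0.401575 = 2.4902
Highest B → broadest niche (most generalist): Green Frog (B = 3.41).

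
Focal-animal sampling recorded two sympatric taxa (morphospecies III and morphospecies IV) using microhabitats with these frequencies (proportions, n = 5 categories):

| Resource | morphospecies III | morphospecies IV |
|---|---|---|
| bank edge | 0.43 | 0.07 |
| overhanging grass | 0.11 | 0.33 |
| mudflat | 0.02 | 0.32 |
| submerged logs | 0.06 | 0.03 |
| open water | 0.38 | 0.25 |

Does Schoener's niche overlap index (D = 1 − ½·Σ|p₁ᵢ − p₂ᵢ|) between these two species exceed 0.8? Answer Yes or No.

No

Σ|p₁ᵢ − p₂ᵢ| = 0.36 + 0.22 + 0.30 + 0.03 + 0.13 = 1.04
D = 1 − ½ × 1.04 = 1 − 0.520 = 0.4800
D = 0.4800 < 0.8 → No.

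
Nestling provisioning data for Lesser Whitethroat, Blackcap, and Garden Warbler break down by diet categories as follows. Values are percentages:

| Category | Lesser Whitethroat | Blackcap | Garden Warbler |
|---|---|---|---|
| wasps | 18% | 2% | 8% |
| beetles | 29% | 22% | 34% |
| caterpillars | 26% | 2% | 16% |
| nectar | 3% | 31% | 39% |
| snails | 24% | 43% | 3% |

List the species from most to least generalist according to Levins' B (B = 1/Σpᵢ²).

Convert percentages to proportions (divide by 100).
Σp_Whitᵢ² = 0.18² + 0.29² + 0.26² + 0.03² + 0.24² = 0.0324 + 0.0841 + 0.0676 + 0.0009 + 0.0576 = 0.2426
B_Whit = 1 / 0.2426 = 4.1220
Σp_Blacᵢ² = 0.02² + 0.22² + 0.02² + 0.31² + 0.43² = 0.0004 + 0.0484 + 0.0004 + 0.0961 + 0.1849 = 0.3302
B_Blac = 1 / 0.3302 = 3.0285
Σp_Warbᵢ² = 0.08² + 0.34² + 0.16² + 0.39² + 0.03² = 0.0064 + 0.1156 + 0.0256 + 0.1521 + 0.0009 = 0.3006
B_Warb = 1 / 0.3006 = 3.3267
Ranking by B (broadest → narrowest): Lesser Whitethroat (4.12) > Garden Warbler (3.33) > Blackcap (3.03)

Lesser Whitethroat > Garden Warbler > Blackcap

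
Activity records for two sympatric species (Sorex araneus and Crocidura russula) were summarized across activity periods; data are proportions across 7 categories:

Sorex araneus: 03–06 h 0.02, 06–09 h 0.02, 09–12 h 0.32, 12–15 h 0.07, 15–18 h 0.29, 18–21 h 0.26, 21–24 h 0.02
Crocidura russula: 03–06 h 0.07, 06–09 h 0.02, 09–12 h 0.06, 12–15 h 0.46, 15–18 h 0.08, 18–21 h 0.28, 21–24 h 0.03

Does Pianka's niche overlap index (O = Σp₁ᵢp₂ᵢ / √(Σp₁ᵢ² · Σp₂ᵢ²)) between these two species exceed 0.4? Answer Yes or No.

Σ p₁ᵢp₂ᵢ = 0.0014 + 0.0004 + 0.0192 + 0.0322 + 0.0232 + 0.0728 + 0.0006 = 0.1498
Σp_1ᵢ² = 0.02² + 0.02² + 0.32² + 0.07² + 0.29² + 0.26² + 0.02² = 0.0004 + 0.0004 + 0.1024 + 0.0049 + 0.0841 + 0.0676 + 0.0004 = 0.2602
Σp_2ᵢ² = 0.07² + 0.02² + 0.06² + 0.46² + 0.08² + 0.28² + 0.03² = 0.0049 + 0.0004 + 0.0036 + 0.2116 + 0.0064 + 0.0784 + 0.0009 = 0.3062
O = 0.1498 / √(0.2602 × 0.3062) = 0.1498 / 0.28226 = 0.5307
O = 0.5307 > 0.4 → Yes.

Yes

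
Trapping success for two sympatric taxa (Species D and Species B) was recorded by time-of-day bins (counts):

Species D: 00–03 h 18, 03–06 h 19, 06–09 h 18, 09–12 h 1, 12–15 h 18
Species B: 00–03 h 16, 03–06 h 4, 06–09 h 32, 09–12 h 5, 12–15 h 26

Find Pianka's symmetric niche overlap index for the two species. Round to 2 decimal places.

0.87

Proportions for Species D (n=74): 18/74=0.2432, 19/74=0.2568, 18/74=0.2432, 1/74=0.0135, 18/74=0.2432
Proportions for Species B (n=83): 16/83=0.1928, 4/83=0.0482, 32/83=0.3855, 5/83=0.0602, 26/83=0.3133
Σ p₁ᵢp₂ᵢ = 0.046889 + 0.012378 + 0.093754 + 0.000813 + 0.076195 = 0.230029
Σp_1ᵢ² = 0.2432² + 0.2568² + 0.2432² + 0.0135² + 0.2432² = 0.059146 + 0.065946 + 0.059146 + 0.000182 + 0.059146 = 0.243566
Σp_2ᵢ² = 0.1928² + 0.0482² + 0.3855² + 0.0602² + 0.3133² = 0.037172 + 0.002323 + 0.148610 + 0.003624 + 0.098157 = 0.289886
O = 0.230029 / √(0.243566 × 0.289886) = 0.230029 / 0.2657186 = 0.8657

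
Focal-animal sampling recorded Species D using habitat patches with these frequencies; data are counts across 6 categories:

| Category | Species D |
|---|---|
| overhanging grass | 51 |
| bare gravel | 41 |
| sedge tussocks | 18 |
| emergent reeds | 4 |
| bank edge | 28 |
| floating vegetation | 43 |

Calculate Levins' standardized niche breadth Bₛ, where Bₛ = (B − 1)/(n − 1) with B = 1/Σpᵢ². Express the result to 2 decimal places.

Proportions for Species D (n=185): 51/185=0.2757, 41/185=0.2216, 18/185=0.0973, 4/185=0.0216, 28/185=0.1514, 43/185=0.2324
Σpᵢ² = 0.2757² + 0.2216² + 0.0973² + 0.0216² + 0.1514² + 0.2324² = 0.076010 + 0.049107 + 0.009467 + 0.000467 + 0.022922 + 0.054010 = 0.211983
B = 1 / 0.211983 = 4.7174
Bₛ = (B − 1)/(n − 1) = (4.7174 − 1)/(6 − 1) = 3.7174/5 = 0.7435

0.74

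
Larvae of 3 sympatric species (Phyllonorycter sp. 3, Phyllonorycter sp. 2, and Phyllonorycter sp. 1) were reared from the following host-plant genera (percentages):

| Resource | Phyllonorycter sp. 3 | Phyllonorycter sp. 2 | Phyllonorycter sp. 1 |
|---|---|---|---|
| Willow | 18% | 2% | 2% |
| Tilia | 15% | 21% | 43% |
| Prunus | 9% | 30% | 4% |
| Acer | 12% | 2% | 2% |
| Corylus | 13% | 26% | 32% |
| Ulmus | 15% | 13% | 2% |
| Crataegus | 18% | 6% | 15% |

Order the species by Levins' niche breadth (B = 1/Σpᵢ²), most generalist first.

Phyllonorycter sp. 3 > Phyllonorycter sp. 2 > Phyllonorycter sp. 1

Convert percentages to proportions (divide by 100).
Σp_3ᵢ² = 0.18² + 0.15² + 0.09² + 0.12² + 0.13² + 0.15² + 0.18² = 0.0324 + 0.0225 + 0.0081 + 0.0144 + 0.0169 + 0.0225 + 0.0324 = 0.1492
B_3 = 1 / 0.1492 = 6.7024
Σp_2ᵢ² = 0.02² + 0.21² + 0.30² + 0.02² + 0.26² + 0.13² + 0.06² = 0.0004 + 0.0441 + 0.0900 + 0.0004 + 0.0676 + 0.0169 + 0.0036 = 0.2230
B_2 = 1 / 0.2230 = 4.4843
Σp_1ᵢ² = 0.02² + 0.43² + 0.04² + 0.02² + 0.32² + 0.02² + 0.15² = 0.0004 + 0.1849 + 0.0016 + 0.0004 + 0.1024 + 0.0004 + 0.0225 = 0.3126
B_1 = 1 / 0.3126 = 3.1990
Ranking by B (broadest → narrowest): Phyllonorycter sp. 3 (6.70) > Phyllonorycter sp. 2 (4.48) > Phyllonorycter sp. 1 (3.20)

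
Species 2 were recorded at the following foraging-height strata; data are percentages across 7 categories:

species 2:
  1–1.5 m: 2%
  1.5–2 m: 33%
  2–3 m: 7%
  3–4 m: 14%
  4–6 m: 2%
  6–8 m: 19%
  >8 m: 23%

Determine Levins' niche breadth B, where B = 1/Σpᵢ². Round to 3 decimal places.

4.480

Convert percentages to proportions (divide by 100).
Σpᵢ² = 0.02² + 0.33² + 0.07² + 0.14² + 0.02² + 0.19² + 0.23² = 0.0004 + 0.1089 + 0.0049 + 0.0196 + 0.0004 + 0.0361 + 0.0529 = 0.2232
B = 1 / 0.2232 = 4.48029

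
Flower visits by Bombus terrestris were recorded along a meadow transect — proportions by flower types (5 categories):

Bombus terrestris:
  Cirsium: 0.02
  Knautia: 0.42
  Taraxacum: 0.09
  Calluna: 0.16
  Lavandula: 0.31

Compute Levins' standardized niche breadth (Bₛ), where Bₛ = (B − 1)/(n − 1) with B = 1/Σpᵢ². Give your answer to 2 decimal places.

0.57

Σpᵢ² = 0.02² + 0.42² + 0.09² + 0.16² + 0.31² = 0.0004 + 0.1764 + 0.0081 + 0.0256 + 0.0961 = 0.3066
B = 1 / 0.3066 = 3.2616
Bₛ = (B − 1)/(n − 1) = (3.2616 − 1)/(5 − 1) = 2.2616/4 = 0.5654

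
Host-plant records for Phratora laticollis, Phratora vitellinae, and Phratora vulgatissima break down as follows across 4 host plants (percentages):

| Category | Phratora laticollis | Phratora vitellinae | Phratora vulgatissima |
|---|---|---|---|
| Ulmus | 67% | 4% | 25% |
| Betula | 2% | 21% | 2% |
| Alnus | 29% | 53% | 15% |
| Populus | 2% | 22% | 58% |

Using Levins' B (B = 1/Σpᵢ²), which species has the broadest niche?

Phratora vitellinae

Convert percentages to proportions (divide by 100).
Σp_latiᵢ² = 0.67² + 0.02² + 0.29² + 0.02² = 0.4489 + 0.0004 + 0.0841 + 0.0004 = 0.5338
B_lati = 1 / 0.5338 = 1.8734
Σp_viteᵢ² = 0.04² + 0.21² + 0.53² + 0.22² = 0.0016 + 0.0441 + 0.2809 + 0.0484 = 0.3750
B_vite = 1 / 0.3750 = 2.6667
Σp_vulgᵢ² = 0.25² + 0.02² + 0.15² + 0.58² = 0.0625 + 0.0004 + 0.0225 + 0.3364 = 0.4218
B_vulg = 1 / 0.4218 = 2.3708
Highest B → broadest niche (most generalist): Phratora vitellinae (B = 2.67).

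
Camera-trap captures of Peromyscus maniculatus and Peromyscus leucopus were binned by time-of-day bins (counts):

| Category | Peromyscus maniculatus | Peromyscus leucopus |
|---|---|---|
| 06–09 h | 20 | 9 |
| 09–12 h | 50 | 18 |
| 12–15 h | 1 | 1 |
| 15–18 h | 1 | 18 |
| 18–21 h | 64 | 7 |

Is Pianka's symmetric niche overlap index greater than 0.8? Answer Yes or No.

Proportions for Peromyscus maniculatus (n=136): 20/136=0.1471, 50/136=0.3676, 1/136=0.0074, 1/136=0.0074, 64/136=0.4706
Proportions for Peromyscus leucopus (n=53): 9/53=0.1698, 18/53=0.3396, 1/53=0.0189, 18/53=0.3396, 7/53=0.1321
Σ p₁ᵢp₂ᵢ = 0.024978 + 0.124837 + 0.000140 + 0.002513 + 0.062166 = 0.214634
Σp_1ᵢ² = 0.1471² + 0.3676² + 0.0074² + 0.0074² + 0.4706² = 0.021638 + 0.135130 + 0.000055 + 0.000055 + 0.221464 = 0.378342
Σp_2ᵢ² = 0.1698² + 0.3396² + 0.0189² + 0.3396² + 0.1321² = 0.028832 + 0.115328 + 0.000357 + 0.115328 + 0.017450 = 0.277295
O = 0.214634 / √(0.378342 × 0.277295) = 0.214634 / 0.3239018 = 0.6627
O = 0.6627 < 0.8 → No.

No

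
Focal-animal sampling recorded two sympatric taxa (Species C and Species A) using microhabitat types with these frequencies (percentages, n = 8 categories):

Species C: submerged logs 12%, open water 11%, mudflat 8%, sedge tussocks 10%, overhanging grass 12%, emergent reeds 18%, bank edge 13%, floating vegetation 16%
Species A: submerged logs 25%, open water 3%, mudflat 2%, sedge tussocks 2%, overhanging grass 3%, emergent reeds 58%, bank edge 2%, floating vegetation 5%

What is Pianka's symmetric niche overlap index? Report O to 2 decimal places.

Convert percentages to proportions (divide by 100).
Σ p₁ᵢp₂ᵢ = 0.0300 + 0.0033 + 0.0016 + 0.0020 + 0.0036 + 0.1044 + 0.0026 + 0.0080 = 0.1555
Σp_1ᵢ² = 0.12² + 0.11² + 0.08² + 0.10² + 0.12² + 0.18² + 0.13² + 0.16² = 0.0144 + 0.0121 + 0.0064 + 0.0100 + 0.0144 + 0.0324 + 0.0169 + 0.0256 = 0.1322
Σp_2ᵢ² = 0.25² + 0.03² + 0.02² + 0.02² + 0.03² + 0.58² + 0.02² + 0.05² = 0.0625 + 0.0009 + 0.0004 + 0.0004 + 0.0009 + 0.3364 + 0.0004 + 0.0025 = 0.4044
O = 0.1555 / √(0.1322 × 0.4044) = 0.1555 / 0.23122 = 0.6725

0.67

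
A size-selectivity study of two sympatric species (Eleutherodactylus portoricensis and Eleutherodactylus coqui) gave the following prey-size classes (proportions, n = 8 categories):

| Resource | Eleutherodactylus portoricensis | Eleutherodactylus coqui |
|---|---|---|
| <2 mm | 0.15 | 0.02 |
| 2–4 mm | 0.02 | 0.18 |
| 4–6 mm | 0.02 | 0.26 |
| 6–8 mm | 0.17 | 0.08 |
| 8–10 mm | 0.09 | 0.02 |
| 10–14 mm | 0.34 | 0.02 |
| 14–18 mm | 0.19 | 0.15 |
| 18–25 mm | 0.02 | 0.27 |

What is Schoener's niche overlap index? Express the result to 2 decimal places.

Σ|p₁ᵢ − p₂ᵢ| = 0.13 + 0.16 + 0.24 + 0.09 + 0.07 + 0.32 + 0.04 + 0.25 = 1.30
D = 1 − ½ × 1.30 = 1 − 0.650 = 0.3500

0.35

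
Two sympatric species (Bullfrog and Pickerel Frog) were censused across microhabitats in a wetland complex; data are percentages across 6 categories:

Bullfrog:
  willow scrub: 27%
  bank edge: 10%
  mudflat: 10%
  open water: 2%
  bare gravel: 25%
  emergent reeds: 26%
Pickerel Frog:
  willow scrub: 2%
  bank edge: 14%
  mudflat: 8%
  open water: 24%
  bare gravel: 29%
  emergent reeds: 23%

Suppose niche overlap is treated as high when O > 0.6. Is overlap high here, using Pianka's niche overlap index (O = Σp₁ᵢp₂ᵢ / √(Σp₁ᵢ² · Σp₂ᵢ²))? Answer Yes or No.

Convert percentages to proportions (divide by 100).
Σ p₁ᵢp₂ᵢ = 0.0054 + 0.0140 + 0.0080 + 0.0048 + 0.0725 + 0.0598 = 0.1645
Σp_1ᵢ² = 0.27² + 0.10² + 0.10² + 0.02² + 0.25² + 0.26² = 0.0729 + 0.0100 + 0.0100 + 0.0004 + 0.0625 + 0.0676 = 0.2234
Σp_2ᵢ² = 0.02² + 0.14² + 0.08² + 0.24² + 0.29² + 0.23² = 0.0004 + 0.0196 + 0.0064 + 0.0576 + 0.0841 + 0.0529 = 0.2210
O = 0.1645 / √(0.2234 × 0.2210) = 0.1645 / 0.22220 = 0.7403
O = 0.7403 > 0.6 → Yes.

Yes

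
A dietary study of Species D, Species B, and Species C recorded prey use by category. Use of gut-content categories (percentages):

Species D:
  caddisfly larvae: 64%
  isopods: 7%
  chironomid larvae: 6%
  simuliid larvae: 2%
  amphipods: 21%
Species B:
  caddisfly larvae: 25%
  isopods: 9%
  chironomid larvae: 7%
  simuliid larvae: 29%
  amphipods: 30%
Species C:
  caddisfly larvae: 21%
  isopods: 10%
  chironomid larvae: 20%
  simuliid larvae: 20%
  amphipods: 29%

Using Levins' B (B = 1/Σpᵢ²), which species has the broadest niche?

Species C

Convert percentages to proportions (divide by 100).
Σp_Dᵢ² = 0.64² + 0.07² + 0.06² + 0.02² + 0.21² = 0.4096 + 0.0049 + 0.0036 + 0.0004 + 0.0441 = 0.4626
B_D = 1 / 0.4626 = 2.1617
Σp_Bᵢ² = 0.25² + 0.09² + 0.07² + 0.29² + 0.30² = 0.0625 + 0.0081 + 0.0049 + 0.0841 + 0.0900 = 0.2496
B_B = 1 / 0.2496 = 4.0064
Σp_Cᵢ² = 0.21² + 0.10² + 0.20² + 0.20² + 0.29² = 0.0441 + 0.0100 + 0.0400 + 0.0400 + 0.0841 = 0.2182
B_C = 1 / 0.2182 = 4.5830
Highest B → broadest niche (most generalist): Species C (B = 4.58).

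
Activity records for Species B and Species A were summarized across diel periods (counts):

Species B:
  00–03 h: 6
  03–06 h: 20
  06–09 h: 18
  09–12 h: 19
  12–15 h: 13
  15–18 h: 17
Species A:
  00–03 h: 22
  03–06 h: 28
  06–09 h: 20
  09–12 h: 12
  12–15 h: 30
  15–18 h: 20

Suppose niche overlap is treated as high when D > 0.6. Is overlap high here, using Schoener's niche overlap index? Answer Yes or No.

Proportions for Species B (n=93): 6/93=0.0645, 20/93=0.2151, 18/93=0.1935, 19/93=0.2043, 13/93=0.1398, 17/93=0.1828
Proportions for Species A (n=132): 22/132=0.1667, 28/132=0.2121, 20/132=0.1515, 12/132=0.0909, 30/132=0.2273, 20/132=0.1515
Σ|p₁ᵢ − p₂ᵢ| = 0.1022 + 0.0030 + 0.0420 + 0.1134 + 0.0875 + 0.0313 = 0.3794
D = 1 − ½ × 0.3794 = 1 − 0.18970 = 0.81030
D = 0.81030 > 0.6 → Yes.

Yes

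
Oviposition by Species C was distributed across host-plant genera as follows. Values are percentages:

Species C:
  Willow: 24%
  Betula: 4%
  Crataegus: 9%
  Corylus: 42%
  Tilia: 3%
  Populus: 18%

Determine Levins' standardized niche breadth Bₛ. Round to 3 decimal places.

Convert percentages to proportions (divide by 100).
Σpᵢ² = 0.24² + 0.04² + 0.09² + 0.42² + 0.03² + 0.18² = 0.0576 + 0.0016 + 0.0081 + 0.1764 + 0.0009 + 0.0324 = 0.2770
B = 1 / 0.2770 = 3.61011
Bₛ = (B − 1)/(n − 1) = (3.61011 − 1)/(6 − 1) = 2.61011/5 = 0.52202

0.522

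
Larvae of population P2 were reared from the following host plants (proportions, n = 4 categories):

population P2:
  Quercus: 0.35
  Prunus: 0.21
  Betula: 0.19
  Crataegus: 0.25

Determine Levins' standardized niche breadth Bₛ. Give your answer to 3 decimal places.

0.924

Σpᵢ² = 0.35² + 0.21² + 0.19² + 0.25² = 0.1225 + 0.0441 + 0.0361 + 0.0625 = 0.2652
B = 1 / 0.2652 = 3.77074
Bₛ = (B − 1)/(n − 1) = (3.77074 − 1)/(4 − 1) = 2.77074/3 = 0.92358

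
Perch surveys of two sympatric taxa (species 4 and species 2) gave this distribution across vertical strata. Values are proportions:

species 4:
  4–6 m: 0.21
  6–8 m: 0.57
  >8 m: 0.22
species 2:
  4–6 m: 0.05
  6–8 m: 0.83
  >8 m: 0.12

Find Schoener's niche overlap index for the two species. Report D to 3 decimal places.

0.740

Σ|p₁ᵢ − p₂ᵢ| = 0.16 + 0.26 + 0.10 = 0.52
D = 1 − ½ × 0.52 = 1 − 0.260 = 0.74000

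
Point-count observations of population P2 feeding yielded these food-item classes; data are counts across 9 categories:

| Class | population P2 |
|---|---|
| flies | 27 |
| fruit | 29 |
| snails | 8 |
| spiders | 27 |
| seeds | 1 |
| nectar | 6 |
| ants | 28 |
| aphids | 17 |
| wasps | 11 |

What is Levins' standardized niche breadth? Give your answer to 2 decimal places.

Proportions for population P2 (n=154): 27/154=0.1753, 29/154=0.1883, 8/154=0.0519, 27/154=0.1753, 1/154=0.0065, 6/154=0.0390, 28/154=0.1818, 17/154=0.1104, 11/154=0.0714
Σpᵢ² = 0.1753² + 0.1883² + 0.0519² + 0.1753² + 0.0065² + 0.0390² + 0.1818² + 0.1104² + 0.0714² = 0.030730 + 0.035457 + 0.002694 + 0.030730 + 0.000042 + 0.001521 + 0.033051 + 0.012188 + 0.005098 = 0.151511
B = 1 / 0.151511 = 6.6002
Bₛ = (B − 1)/(n − 1) = (6.6002 − 1)/(9 − 1) = 5.6002/8 = 0.7000

0.70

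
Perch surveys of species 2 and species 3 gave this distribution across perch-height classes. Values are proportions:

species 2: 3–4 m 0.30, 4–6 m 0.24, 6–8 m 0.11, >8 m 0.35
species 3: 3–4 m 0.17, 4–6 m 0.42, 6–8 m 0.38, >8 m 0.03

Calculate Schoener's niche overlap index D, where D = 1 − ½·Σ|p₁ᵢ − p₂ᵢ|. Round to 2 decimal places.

Σ|p₁ᵢ − p₂ᵢ| = 0.13 + 0.18 + 0.27 + 0.32 = 0.90
D = 1 − ½ × 0.90 = 1 − 0.450 = 0.5500

0.55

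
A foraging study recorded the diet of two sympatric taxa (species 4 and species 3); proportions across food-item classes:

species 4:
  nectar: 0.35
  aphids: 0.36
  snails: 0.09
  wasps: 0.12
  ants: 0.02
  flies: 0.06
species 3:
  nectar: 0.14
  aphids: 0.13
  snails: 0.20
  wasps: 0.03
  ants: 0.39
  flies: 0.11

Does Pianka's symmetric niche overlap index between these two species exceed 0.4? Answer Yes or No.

Σ p₁ᵢp₂ᵢ = 0.0490 + 0.0468 + 0.0180 + 0.0036 + 0.0078 + 0.0066 = 0.1318
Σp_1ᵢ² = 0.35² + 0.36² + 0.09² + 0.12² + 0.02² + 0.06² = 0.1225 + 0.1296 + 0.0081 + 0.0144 + 0.0004 + 0.0036 = 0.2786
Σp_2ᵢ² = 0.14² + 0.13² + 0.20² + 0.03² + 0.39² + 0.11² = 0.0196 + 0.0169 + 0.0400 + 0.0009 + 0.1521 + 0.0121 = 0.2416
O = 0.1318 / √(0.2786 × 0.2416) = 0.1318 / 0.25944 = 0.5080
O = 0.5080 > 0.4 → Yes.

Yes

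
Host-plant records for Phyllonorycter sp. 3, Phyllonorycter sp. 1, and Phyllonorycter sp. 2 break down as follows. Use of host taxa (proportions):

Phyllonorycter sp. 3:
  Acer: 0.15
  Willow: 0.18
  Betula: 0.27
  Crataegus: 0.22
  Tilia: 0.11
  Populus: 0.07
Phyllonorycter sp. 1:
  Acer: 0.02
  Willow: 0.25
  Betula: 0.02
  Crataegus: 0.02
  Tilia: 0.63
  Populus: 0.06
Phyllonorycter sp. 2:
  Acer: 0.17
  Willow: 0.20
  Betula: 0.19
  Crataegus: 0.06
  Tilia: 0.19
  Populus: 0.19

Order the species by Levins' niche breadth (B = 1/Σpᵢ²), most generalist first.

Σp_3ᵢ² = 0.15² + 0.18² + 0.27² + 0.22² + 0.11² + 0.07² = 0.0225 + 0.0324 + 0.0729 + 0.0484 + 0.0121 + 0.0049 = 0.1932
B_3 = 1 / 0.1932 = 5.1760
Σp_1ᵢ² = 0.02² + 0.25² + 0.02² + 0.02² + 0.63² + 0.06² = 0.0004 + 0.0625 + 0.0004 + 0.0004 + 0.3969 + 0.0036 = 0.4642
B_1 = 1 / 0.4642 = 2.1542
Σp_2ᵢ² = 0.17² + 0.20² + 0.19² + 0.06² + 0.19² + 0.19² = 0.0289 + 0.0400 + 0.0361 + 0.0036 + 0.0361 + 0.0361 = 0.1808
B_2 = 1 / 0.1808 = 5.5310
Ranking by B (broadest → narrowest): Phyllonorycter sp. 2 (5.53) > Phyllonorycter sp. 3 (5.18) > Phyllonorycter sp. 1 (2.15)

Phyllonorycter sp. 2 > Phyllonorycter sp. 3 > Phyllonorycter sp. 1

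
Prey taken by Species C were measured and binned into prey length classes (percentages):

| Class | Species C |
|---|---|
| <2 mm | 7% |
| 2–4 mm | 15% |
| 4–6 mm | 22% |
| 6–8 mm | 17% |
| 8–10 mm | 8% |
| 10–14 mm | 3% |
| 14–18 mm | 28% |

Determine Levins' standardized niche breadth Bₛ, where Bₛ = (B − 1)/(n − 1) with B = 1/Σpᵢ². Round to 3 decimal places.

0.709

Convert percentages to proportions (divide by 100).
Σpᵢ² = 0.07² + 0.15² + 0.22² + 0.17² + 0.08² + 0.03² + 0.28² = 0.0049 + 0.0225 + 0.0484 + 0.0289 + 0.0064 + 0.0009 + 0.0784 = 0.1904
B = 1 / 0.1904 = 5.25210
Bₛ = (B − 1)/(n − 1) = (5.25210 − 1)/(7 − 1) = 4.25210/6 = 0.70868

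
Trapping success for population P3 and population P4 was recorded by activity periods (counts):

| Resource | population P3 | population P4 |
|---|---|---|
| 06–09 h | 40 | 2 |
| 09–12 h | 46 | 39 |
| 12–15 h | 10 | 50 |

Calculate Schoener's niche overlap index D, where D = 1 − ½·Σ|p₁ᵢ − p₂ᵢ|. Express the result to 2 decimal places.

Proportions for population P3 (n=96): 40/96=0.4167, 46/96=0.4792, 10/96=0.1042
Proportions for population P4 (n=91): 2/91=0.0220, 39/91=0.4286, 50/91=0.5495
Σ|p₁ᵢ − p₂ᵢ| = 0.3947 + 0.0506 + 0.4453 = 0.8906
D = 1 − ½ × 0.8906 = 1 − 0.44530 = 0.55470

0.55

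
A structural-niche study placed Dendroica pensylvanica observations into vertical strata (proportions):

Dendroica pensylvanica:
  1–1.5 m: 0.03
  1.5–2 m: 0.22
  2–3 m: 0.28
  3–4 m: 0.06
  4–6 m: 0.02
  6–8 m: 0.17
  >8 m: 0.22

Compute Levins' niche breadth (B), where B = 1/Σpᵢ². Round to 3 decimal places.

Σpᵢ² = 0.03² + 0.22² + 0.28² + 0.06² + 0.02² + 0.17² + 0.22² = 0.0009 + 0.0484 + 0.0784 + 0.0036 + 0.0004 + 0.0289 + 0.0484 = 0.2090
B = 1 / 0.2090 = 4.78469

4.785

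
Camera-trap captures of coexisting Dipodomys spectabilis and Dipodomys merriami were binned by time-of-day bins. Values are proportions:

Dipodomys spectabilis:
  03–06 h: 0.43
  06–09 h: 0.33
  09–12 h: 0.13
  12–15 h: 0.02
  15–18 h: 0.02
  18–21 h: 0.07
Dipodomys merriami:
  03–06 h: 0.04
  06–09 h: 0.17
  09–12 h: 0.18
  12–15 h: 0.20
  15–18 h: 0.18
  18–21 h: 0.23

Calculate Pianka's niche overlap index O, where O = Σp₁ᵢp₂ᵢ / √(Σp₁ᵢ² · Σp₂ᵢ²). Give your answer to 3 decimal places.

0.493

Σ p₁ᵢp₂ᵢ = 0.0172 + 0.0561 + 0.0234 + 0.0040 + 0.0036 + 0.0161 = 0.1204
Σp_1ᵢ² = 0.43² + 0.33² + 0.13² + 0.02² + 0.02² + 0.07² = 0.1849 + 0.1089 + 0.0169 + 0.0004 + 0.0004 + 0.0049 = 0.3164
Σp_2ᵢ² = 0.04² + 0.17² + 0.18² + 0.20² + 0.18² + 0.23² = 0.0016 + 0.0289 + 0.0324 + 0.0400 + 0.0324 + 0.0529 = 0.1882
O = 0.1204 / √(0.3164 × 0.1882) = 0.1204 / 0.244021 = 0.49340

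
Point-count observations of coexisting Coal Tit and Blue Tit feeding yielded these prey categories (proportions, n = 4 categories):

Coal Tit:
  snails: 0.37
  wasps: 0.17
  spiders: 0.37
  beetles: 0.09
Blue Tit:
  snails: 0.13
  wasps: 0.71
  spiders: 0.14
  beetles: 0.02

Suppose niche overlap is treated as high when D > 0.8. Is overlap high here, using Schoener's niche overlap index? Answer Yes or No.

No

Σ|p₁ᵢ − p₂ᵢ| = 0.24 + 0.54 + 0.23 + 0.07 = 1.08
D = 1 − ½ × 1.08 = 1 − 0.540 = 0.4600
D = 0.4600 < 0.8 → No.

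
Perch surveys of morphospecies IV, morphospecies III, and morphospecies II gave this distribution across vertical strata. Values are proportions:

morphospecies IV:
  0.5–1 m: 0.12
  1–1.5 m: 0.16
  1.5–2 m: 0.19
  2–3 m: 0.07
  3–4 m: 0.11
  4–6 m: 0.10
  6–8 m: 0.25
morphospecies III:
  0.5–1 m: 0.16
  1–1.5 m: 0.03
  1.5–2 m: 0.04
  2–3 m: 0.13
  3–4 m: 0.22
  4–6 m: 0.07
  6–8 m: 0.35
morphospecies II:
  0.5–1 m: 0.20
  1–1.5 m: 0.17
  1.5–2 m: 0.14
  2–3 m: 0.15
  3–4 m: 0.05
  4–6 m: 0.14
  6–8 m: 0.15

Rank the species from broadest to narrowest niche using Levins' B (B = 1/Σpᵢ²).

Σp_IVᵢ² = 0.12² + 0.16² + 0.19² + 0.07² + 0.11² + 0.10² + 0.25² = 0.0144 + 0.0256 + 0.0361 + 0.0049 + 0.0121 + 0.0100 + 0.0625 = 0.1656
B_IV = 1 / 0.1656 = 6.0386
Σp_IIIᵢ² = 0.16² + 0.03² + 0.04² + 0.13² + 0.22² + 0.07² + 0.35² = 0.0256 + 0.0009 + 0.0016 + 0.0169 + 0.0484 + 0.0049 + 0.1225 = 0.2208
B_III = 1 / 0.2208 = 4.5290
Σp_IIᵢ² = 0.20² + 0.17² + 0.14² + 0.15² + 0.05² + 0.14² + 0.15² = 0.0400 + 0.0289 + 0.0196 + 0.0225 + 0.0025 + 0.0196 + 0.0225 = 0.1556
B_II = 1 / 0.1556 = 6.4267
Ranking by B (broadest → narrowest): morphospecies II (6.43) > morphospecies IV (6.04) > morphospecies III (4.53)

morphospecies II > morphospecies IV > morphospecies III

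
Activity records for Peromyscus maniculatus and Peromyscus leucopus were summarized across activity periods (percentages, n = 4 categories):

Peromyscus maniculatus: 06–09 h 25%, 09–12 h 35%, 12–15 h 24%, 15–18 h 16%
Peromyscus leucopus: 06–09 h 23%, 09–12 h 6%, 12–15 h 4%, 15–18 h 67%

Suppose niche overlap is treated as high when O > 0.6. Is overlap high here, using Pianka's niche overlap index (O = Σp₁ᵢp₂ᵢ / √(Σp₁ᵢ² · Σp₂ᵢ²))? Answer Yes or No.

No

Convert percentages to proportions (divide by 100).
Σ p₁ᵢp₂ᵢ = 0.0575 + 0.0210 + 0.0096 + 0.1072 = 0.1953
Σp_1ᵢ² = 0.25² + 0.35² + 0.24² + 0.16² = 0.0625 + 0.1225 + 0.0576 + 0.0256 = 0.2682
Σp_2ᵢ² = 0.23² + 0.06² + 0.04² + 0.67² = 0.0529 + 0.0036 + 0.0016 + 0.4489 = 0.5070
O = 0.1953 / √(0.2682 × 0.5070) = 0.1953 / 0.36875 = 0.5296
O = 0.5296 < 0.6 → No.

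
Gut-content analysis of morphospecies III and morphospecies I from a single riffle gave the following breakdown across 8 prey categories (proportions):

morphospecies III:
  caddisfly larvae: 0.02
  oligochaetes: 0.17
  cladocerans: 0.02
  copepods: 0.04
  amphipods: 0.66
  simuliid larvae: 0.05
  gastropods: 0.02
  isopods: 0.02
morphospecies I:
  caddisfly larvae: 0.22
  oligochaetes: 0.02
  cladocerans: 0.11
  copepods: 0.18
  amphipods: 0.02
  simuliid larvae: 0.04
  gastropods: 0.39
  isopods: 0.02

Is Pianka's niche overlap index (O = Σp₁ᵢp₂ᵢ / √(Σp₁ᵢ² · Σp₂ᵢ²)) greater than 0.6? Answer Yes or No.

No

Σ p₁ᵢp₂ᵢ = 0.0044 + 0.0034 + 0.0022 + 0.0072 + 0.0132 + 0.0020 + 0.0078 + 0.0004 = 0.0406
Σp_1ᵢ² = 0.02² + 0.17² + 0.02² + 0.04² + 0.66² + 0.05² + 0.02² + 0.02² = 0.0004 + 0.0289 + 0.0004 + 0.0016 + 0.4356 + 0.0025 + 0.0004 + 0.0004 = 0.4702
Σp_2ᵢ² = 0.22² + 0.02² + 0.11² + 0.18² + 0.02² + 0.04² + 0.39² + 0.02² = 0.0484 + 0.0004 + 0.0121 + 0.0324 + 0.0004 + 0.0016 + 0.1521 + 0.0004 = 0.2478
O = 0.0406 / √(0.4702 × 0.2478) = 0.0406 / 0.34134 = 0.1189
O = 0.1189 < 0.6 → No.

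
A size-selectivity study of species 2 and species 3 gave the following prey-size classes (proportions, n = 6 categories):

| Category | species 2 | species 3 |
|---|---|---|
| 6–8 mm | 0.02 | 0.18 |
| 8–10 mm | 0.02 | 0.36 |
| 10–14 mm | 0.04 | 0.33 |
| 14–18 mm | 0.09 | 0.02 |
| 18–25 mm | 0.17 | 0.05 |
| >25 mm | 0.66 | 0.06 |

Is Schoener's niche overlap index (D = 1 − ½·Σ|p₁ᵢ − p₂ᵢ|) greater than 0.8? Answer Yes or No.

No

Σ|p₁ᵢ − p₂ᵢ| = 0.16 + 0.34 + 0.29 + 0.07 + 0.12 + 0.60 = 1.58
D = 1 − ½ × 1.58 = 1 − 0.790 = 0.2100
D = 0.2100 < 0.8 → No.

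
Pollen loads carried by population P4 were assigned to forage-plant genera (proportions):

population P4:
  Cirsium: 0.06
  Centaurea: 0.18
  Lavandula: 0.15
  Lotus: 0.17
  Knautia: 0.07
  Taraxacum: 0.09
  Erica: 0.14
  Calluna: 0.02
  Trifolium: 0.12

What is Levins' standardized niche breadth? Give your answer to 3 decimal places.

Σpᵢ² = 0.06² + 0.18² + 0.15² + 0.17² + 0.07² + 0.09² + 0.14² + 0.02² + 0.12² = 0.0036 + 0.0324 + 0.0225 + 0.0289 + 0.0049 + 0.0081 + 0.0196 + 0.0004 + 0.0144 = 0.1348
B = 1 / 0.1348 = 7.41840
Bₛ = (B − 1)/(n − 1) = (7.41840 − 1)/(9 − 1) = 6.41840/8 = 0.80230

0.802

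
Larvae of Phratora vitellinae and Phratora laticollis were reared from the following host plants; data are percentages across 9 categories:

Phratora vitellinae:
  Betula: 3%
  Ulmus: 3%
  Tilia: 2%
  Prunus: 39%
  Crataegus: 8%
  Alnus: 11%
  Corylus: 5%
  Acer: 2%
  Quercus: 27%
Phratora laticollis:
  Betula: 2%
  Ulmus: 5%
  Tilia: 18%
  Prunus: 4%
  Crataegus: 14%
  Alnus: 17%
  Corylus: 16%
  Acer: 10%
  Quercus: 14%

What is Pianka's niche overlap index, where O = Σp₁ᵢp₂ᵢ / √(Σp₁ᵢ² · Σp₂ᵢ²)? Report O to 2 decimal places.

Convert percentages to proportions (divide by 100).
Σ p₁ᵢp₂ᵢ = 0.0006 + 0.0015 + 0.0036 + 0.0156 + 0.0112 + 0.0187 + 0.0080 + 0.0020 + 0.0378 = 0.0990
Σp_1ᵢ² = 0.03² + 0.03² + 0.02² + 0.39² + 0.08² + 0.11² + 0.05² + 0.02² + 0.27² = 0.0009 + 0.0009 + 0.0004 + 0.1521 + 0.0064 + 0.0121 + 0.0025 + 0.0004 + 0.0729 = 0.2486
Σp_2ᵢ² = 0.02² + 0.05² + 0.18² + 0.04² + 0.14² + 0.17² + 0.16² + 0.10² + 0.14² = 0.0004 + 0.0025 + 0.0324 + 0.0016 + 0.0196 + 0.0289 + 0.0256 + 0.0100 + 0.0196 = 0.1406
O = 0.0990 / √(0.2486 × 0.1406) = 0.0990 / 0.18696 = 0.5295

0.53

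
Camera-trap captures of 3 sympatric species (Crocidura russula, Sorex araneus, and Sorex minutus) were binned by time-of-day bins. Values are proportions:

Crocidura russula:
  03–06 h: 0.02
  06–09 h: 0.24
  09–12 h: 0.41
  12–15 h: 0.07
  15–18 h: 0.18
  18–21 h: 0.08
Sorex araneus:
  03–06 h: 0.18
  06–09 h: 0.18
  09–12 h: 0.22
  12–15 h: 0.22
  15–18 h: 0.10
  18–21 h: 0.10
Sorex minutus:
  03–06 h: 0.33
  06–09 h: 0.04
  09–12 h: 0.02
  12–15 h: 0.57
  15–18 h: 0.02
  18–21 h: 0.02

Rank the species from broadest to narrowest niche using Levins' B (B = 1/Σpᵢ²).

Sorex araneus > Crocidura russula > Sorex minutus

Σp_russᵢ² = 0.02² + 0.24² + 0.41² + 0.07² + 0.18² + 0.08² = 0.0004 + 0.0576 + 0.1681 + 0.0049 + 0.0324 + 0.0064 = 0.2698
B_russ = 1 / 0.2698 = 3.7064
Σp_aranᵢ² = 0.18² + 0.18² + 0.22² + 0.22² + 0.10² + 0.10² = 0.0324 + 0.0324 + 0.0484 + 0.0484 + 0.0100 + 0.0100 = 0.1816
B_aran = 1 / 0.1816 = 5.5066
Σp_minuᵢ² = 0.33² + 0.04² + 0.02² + 0.57² + 0.02² + 0.02² = 0.1089 + 0.0016 + 0.0004 + 0.3249 + 0.0004 + 0.0004 = 0.4366
B_minu = 1 / 0.4366 = 2.2904
Ranking by B (broadest → narrowest): Sorex araneus (5.51) > Crocidura russula (3.71) > Sorex minutus (2.29)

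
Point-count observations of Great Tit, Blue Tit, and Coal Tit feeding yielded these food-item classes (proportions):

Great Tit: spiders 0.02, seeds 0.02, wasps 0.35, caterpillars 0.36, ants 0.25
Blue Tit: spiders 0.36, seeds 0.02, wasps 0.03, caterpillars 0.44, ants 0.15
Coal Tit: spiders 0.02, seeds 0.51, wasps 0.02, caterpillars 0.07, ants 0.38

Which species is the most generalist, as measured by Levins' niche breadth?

Σp_Greaᵢ² = 0.02² + 0.02² + 0.35² + 0.36² + 0.25² = 0.0004 + 0.0004 + 0.1225 + 0.1296 + 0.0625 = 0.3154
B_Grea = 1 / 0.3154 = 3.1706
Σp_Blueᵢ² = 0.36² + 0.02² + 0.03² + 0.44² + 0.15² = 0.1296 + 0.0004 + 0.0009 + 0.1936 + 0.0225 = 0.3470
B_Blue = 1 / 0.3470 = 2.8818
Σp_Coalᵢ² = 0.02² + 0.51² + 0.02² + 0.07² + 0.38² = 0.0004 + 0.2601 + 0.0004 + 0.0049 + 0.1444 = 0.4102
B_Coal = 1 / 0.4102 = 2.4378
Highest B → broadest niche (most generalist): Great Tit (B = 3.17).

Great Tit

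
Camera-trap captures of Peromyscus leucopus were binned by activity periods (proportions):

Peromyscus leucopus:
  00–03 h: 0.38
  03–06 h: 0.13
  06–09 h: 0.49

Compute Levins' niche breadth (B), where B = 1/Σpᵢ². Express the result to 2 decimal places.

2.49

Σpᵢ² = 0.38² + 0.13² + 0.49² = 0.1444 + 0.0169 + 0.2401 = 0.4014
B = 1 / 0.4014 = 2.4913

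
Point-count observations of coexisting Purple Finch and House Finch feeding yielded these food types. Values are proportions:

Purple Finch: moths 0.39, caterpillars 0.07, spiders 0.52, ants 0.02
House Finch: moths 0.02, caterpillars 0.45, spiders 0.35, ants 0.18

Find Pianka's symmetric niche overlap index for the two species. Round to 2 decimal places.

Σ p₁ᵢp₂ᵢ = 0.0078 + 0.0315 + 0.1820 + 0.0036 = 0.2249
Σp_1ᵢ² = 0.39² + 0.07² + 0.52² + 0.02² = 0.1521 + 0.0049 + 0.2704 + 0.0004 = 0.4278
Σp_2ᵢ² = 0.02² + 0.45² + 0.35² + 0.18² = 0.0004 + 0.2025 + 0.1225 + 0.0324 = 0.3578
O = 0.2249 / √(0.4278 × 0.3578) = 0.2249 / 0.39124 = 0.5748

0.57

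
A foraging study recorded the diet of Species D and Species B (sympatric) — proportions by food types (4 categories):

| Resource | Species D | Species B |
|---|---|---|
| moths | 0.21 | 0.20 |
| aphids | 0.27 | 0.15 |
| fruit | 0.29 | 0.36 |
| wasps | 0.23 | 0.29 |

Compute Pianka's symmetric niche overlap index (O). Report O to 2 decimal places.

0.96

Σ p₁ᵢp₂ᵢ = 0.0420 + 0.0405 + 0.1044 + 0.0667 = 0.2536
Σp_1ᵢ² = 0.21² + 0.27² + 0.29² + 0.23² = 0.0441 + 0.0729 + 0.0841 + 0.0529 = 0.2540
Σp_2ᵢ² = 0.20² + 0.15² + 0.36² + 0.29² = 0.0400 + 0.0225 + 0.1296 + 0.0841 = 0.2762
O = 0.2536 / √(0.2540 × 0.2762) = 0.2536 / 0.26487 = 0.9575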